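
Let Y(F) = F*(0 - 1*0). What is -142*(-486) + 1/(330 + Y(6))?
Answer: 22773961/330 ≈ 69012.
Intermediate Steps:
Y(F) = 0 (Y(F) = F*(0 + 0) = F*0 = 0)
-142*(-486) + 1/(330 + Y(6)) = -142*(-486) + 1/(330 + 0) = 69012 + 1/330 = 22773961/330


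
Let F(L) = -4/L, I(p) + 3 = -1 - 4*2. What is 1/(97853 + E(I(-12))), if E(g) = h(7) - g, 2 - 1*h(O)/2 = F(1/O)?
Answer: 1/97925 ≈ 1.0212e-5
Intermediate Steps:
I(p) = -12 (I(p) = -3 + (-1 - 4*2) = -3 + (-1 - 8) = -3 - 9 = -12)
h(O) = 4 + 8*O (h(O) = 4 - (-8)/(1/O) = 4 - (-8)*O = 4 + 8*O)
E(g) = 60 - g (E(g) = (4 + 8*7) - g = (4 + 56) - g = 60 - g)
1/(97853 + E(I(-12))) = 1/(97853 + (60 - 1*(-12))) = 1/(97853 + (60 + 12)) = 1/(97853 + 72) = 1/97925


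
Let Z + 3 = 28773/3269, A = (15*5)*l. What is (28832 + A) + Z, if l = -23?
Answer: 88631749/3269 ≈ 27113.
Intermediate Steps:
A = -1725 (A = (15*5)*(-23) = 75*(-23) = -1725)
Z = 18966/3269 (Z = -3 + 28773/3269 = 18966/3269 ≈ 5.8018)
(28832 + A) + Z = (28832 - 1725) + 18966/3269 = 27107 + 18966/3269 = 88631749/3269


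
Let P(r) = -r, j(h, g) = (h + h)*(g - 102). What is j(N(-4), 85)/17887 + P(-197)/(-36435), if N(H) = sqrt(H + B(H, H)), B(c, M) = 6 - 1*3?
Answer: -197/36435 - 34*I/17887 ≈ -0.0054069 - 0.0019008*I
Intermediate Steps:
B(c, M) = 3 (B(c, M) = 6 - 3 = 3)
N(H) = sqrt(3 + H) (N(H) = sqrt(H + 3) = sqrt(3 + H))
j(h, g) = 2*h*(-102 + g) (j(h, g) = (2*h)*(-102 + g) = 2*h*(-102 + g))
j(N(-4), 85)/17887 + P(-197)/(-36435) = (2*sqrt(3 - 4)*(-102 + 85))/17887 - 1*(-197)/(-36435) = (2*sqrt(-1)*(-17))*(1/17887) + 197*(-1/36435) = (2*I*(-17))*(1/17887) - 197/36435 = -34*I*(1/17887) - 197/36435 = -34*I/17887 - 197/36435 = -197/36435 - 34*I/17887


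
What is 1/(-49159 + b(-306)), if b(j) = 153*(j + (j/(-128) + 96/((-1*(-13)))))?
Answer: -832/78608515 ≈ -1.0584e-5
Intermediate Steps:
b(j) = 14688/13 + 19431*j/128 (b(j) = 153*(j + (j*(-1/128) + 96/13)) = 153*(j + (-j/128 + 96*(1/13))) = 153*(j + (-j/128 + 96/13)) = 153*(j + (96/13 - j/128)) = 153*(96/13 + 127*j/128) = 14688/13 + 19431*j/128)
1/(-49159 + b(-306)) = 1/(-49159 + (14688/13 + (19431/128)*(-306))) = 1/(-49159 + (14688/13 - 2972943/64)) = 1/(-49159 - 37708227/832) = 1/(-78608515/832) = -832/78608515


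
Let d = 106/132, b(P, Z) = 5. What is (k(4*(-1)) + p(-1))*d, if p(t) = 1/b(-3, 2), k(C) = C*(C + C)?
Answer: 8533/330 ≈ 25.858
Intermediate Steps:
k(C) = 2*C**2 (k(C) = C*(2*C) = 2*C**2)
p(t) = 1/5
d = 53/66 (d = 106*(1/132) = 53/66 ≈ 0.80303)
(k(4*(-1)) + p(-1))*d = (2*(4*(-1))**2 + 1/5)*(53/66) = (2*(-4)**2 + 1/5)*(53/66) = (2*16 + 1/5)*(53/66) = (32 + 1/5)*(53/66) = (161/5)*(53/66) = 8533/330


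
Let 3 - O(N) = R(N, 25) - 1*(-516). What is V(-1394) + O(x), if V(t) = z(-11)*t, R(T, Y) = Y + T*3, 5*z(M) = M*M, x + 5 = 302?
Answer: -175819/5 ≈ -35164.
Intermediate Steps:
x = 297 (x = -5 + 302 = 297)
z(M) = M²/5 (z(M) = (M*M)/5 = M²/5)
R(T, Y) = Y + 3*T
O(N) = -538 - 3*N (O(N) = 3 - ((25 + 3*N) - 1*(-516)) = 3 - ((25 + 3*N) + 516) = 3 - (541 + 3*N) = 3 + (-541 - 3*N) = -538 - 3*N)
V(t) = 121*t/5 (V(t) = ((⅕)*(-11)²)*t = ((⅕)*121)*t = 121*t/5)
V(-1394) + O(x) = (121/5)*(-1394) + (-538 - 3*297) = -168674/5 + (-538 - 891) = -168674/5 - 1429 = -175819/5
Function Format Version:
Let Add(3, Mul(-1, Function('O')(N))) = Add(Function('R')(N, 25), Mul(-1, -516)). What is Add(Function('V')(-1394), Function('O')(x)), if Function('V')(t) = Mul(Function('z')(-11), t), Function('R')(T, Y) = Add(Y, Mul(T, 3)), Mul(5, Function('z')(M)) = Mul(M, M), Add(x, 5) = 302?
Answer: Rational(-175819, 5) ≈ -35164.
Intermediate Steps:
x = 297 (x = Add(-5, 302) = 297)
Function('z')(M) = Mul(Rational(1, 5), Pow(M, 2)) (Function('z')(M) = Mul(Rational(1, 5), Mul(M, M)) = Mul(Rational(1, 5), Pow(M, 2)))
Function('R')(T, Y) = Add(Y, Mul(3, T))
Function('O')(N) = Add(-538, Mul(-3, N)) (Function('O')(N) = Add(3, Mul(-1, Add(Add(25, Mul(3, N)), Mul(-1, -516)))) = Add(3, Mul(-1, Add(Add(25, Mul(3, N)), 516))) = Add(3, Mul(-1, Add(541, Mul(3, N)))) = Add(3, Add(-541, Mul(-3, N))) = Add(-538, Mul(-3, N)))
Function('V')(t) = Mul(Rational(121, 5), t) (Function('V')(t) = Mul(Mul(Rational(1, 5), Pow(-11, 2)), t) = Mul(Mul(Rational(1, 5), 121), t) = Mul(Rational(121, 5), t))
Add(Function('V')(-1394), Function('O')(x)) = Add(Mul(Rational(121, 5), -1394), Add(-538, Mul(-3, 297))) = Add(Rational(-168674, 5), Add(-538, -891)) = Add(Rational(-168674, 5), -1429) = Rational(-175819, 5)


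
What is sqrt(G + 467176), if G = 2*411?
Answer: sqrt(467998) ≈ 684.10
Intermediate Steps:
G = 822
sqrt(G + 467176) = sqrt(822 + 467176) = sqrt(467998)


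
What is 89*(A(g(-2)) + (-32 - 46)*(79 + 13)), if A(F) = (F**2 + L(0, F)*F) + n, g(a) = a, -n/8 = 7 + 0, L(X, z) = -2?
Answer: -642936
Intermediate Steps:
n = -56 (n = -8*(7 + 0) = -8*7 = -56)
A(F) = -56 + F**2 - 2*F (A(F) = (F**2 - 2*F) - 56 = -56 + F**2 - 2*F)
89*(A(g(-2)) + (-32 - 46)*(79 + 13)) = 89*((-56 + (-2)**2 - 2*(-2)) + (-32 - 46)*(79 + 13)) = 89*((-56 + 4 + 4) - 78*92) = 89*(-48 - 7176) = 89*(-7224) = -642936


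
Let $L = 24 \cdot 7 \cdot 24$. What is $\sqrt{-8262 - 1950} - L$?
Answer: $-4032 + 2 i \sqrt{2553} \approx -4032.0 + 101.05 i$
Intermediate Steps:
$L = 4032$ ($L = 168 \cdot 24 = 4032$)
$\sqrt{-8262 - 1950} - L = \sqrt{-8262 - 1950} - 4032 = \sqrt{-10212} - 4032 = 2 i \sqrt{2553} - 4032 = -4032 + 2 i \sqrt{2553}$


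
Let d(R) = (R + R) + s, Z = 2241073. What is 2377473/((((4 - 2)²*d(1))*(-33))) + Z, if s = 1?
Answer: 295029145/132 ≈ 2.2351e+6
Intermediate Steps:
d(R) = 1 + 2*R (d(R) = (R + R) + 1 = 2*R + 1 = 1 + 2*R)
2377473/((((4 - 2)²*d(1))*(-33))) + Z = 2377473/((((4 - 2)²*(1 + 2*1))*(-33))) + 2241073 = 2377473/(((2²*(1 + 2))*(-33))) + 2241073 = 2377473/(((4*3)*(-33))) + 2241073 = 2377473/((12*(-33))) + 2241073 = 2377473/(-396) + 2241073 = 2377473*(-1/396) + 2241073 = -792491/132 + 2241073 = 295029145/132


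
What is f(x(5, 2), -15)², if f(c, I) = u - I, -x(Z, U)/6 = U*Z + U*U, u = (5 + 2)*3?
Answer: 1296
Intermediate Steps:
u = 21 (u = 7*3 = 21)
x(Z, U) = -6*U² - 6*U*Z (x(Z, U) = -6*(U*Z + U*U) = -6*(U*Z + U²) = -6*(U² + U*Z) = -6*U² - 6*U*Z)
f(c, I) = 21 - I
f(x(5, 2), -15)² = (21 - 1*(-15))² = (21 + 15)² = 36² = 1296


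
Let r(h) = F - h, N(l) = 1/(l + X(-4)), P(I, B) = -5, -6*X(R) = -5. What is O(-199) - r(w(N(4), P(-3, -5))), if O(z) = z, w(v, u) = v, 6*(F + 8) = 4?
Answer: -16657/87 ≈ -191.46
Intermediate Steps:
F = -22/3 (F = -8 + (1/6)*4 = -8 + 2/3 = -22/3 ≈ -7.3333)
X(R) = 5/6 (X(R) = -1/6*(-5) = 5/6)
N(l) = 1/(5/6 + l) (N(l) = 1/(l + 5/6) = 1/(5/6 + l))
r(h) = -22/3 - h
O(-199) - r(w(N(4), P(-3, -5))) = -199 - (-22/3 - 6/(5 + 6*4)) = -199 - (-22/3 - 6/(5 + 24)) = -199 - (-22/3 - 6/29) = -199 - 1*(-656/87) = -199 + 656/87 = -16657/87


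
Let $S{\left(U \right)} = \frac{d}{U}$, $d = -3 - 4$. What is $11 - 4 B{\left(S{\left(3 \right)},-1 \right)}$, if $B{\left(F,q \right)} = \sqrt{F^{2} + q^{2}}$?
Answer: $11 - \frac{4 \sqrt{58}}{3} \approx 0.84564$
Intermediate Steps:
$d = -7$
$S{\left(U \right)} = - \frac{7}{U}$
$11 - 4 B{\left(S{\left(3 \right)},-1 \right)} = 11 - 4 \sqrt{\left(- \frac{7}{3}\right)^{2} + \left(-1\right)^{2}} = 11 - 4 \sqrt{\left(\left(-7\right) \frac{1}{3}\right)^{2} + 1} = 11 - 4 \sqrt{\left(- \frac{7}{3}\right)^{2} + 1} = 11 - 4 \sqrt{\frac{49}{9} + 1} = 11 - 4 \sqrt{\frac{58}{9}} = 11 - 4 \frac{\sqrt{58}}{3} = 11 - \frac{4 \sqrt{58}}{3}$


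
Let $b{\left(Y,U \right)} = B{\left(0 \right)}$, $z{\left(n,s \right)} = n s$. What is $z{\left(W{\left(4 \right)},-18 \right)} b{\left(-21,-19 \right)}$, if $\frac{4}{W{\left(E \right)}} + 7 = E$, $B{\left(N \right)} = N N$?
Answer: $0$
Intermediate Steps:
$B{\left(N \right)} = N^{2}$
$W{\left(E \right)} = \frac{4}{-7 + E}$
$b{\left(Y,U \right)} = 0$ ($b{\left(Y,U \right)} = 0^{2} = 0$)
$z{\left(W{\left(4 \right)},-18 \right)} b{\left(-21,-19 \right)} = \frac{4}{-7 + 4} \left(-18\right) 0 = \frac{4}{-3} \left(-18\right) 0 = 4 \left(- \frac{1}{3}\right) \left(-18\right) 0 = \left(- \frac{4}{3}\right) \left(-18\right) 0 = 24 \cdot 0 = 0$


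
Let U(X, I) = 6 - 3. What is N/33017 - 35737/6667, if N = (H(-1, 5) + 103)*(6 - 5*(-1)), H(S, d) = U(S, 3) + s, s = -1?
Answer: -1172228144/220124339 ≈ -5.3253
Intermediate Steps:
U(X, I) = 3
H(S, d) = 2 (H(S, d) = 3 - 1 = 2)
N = 1155 (N = (2 + 103)*(6 - 5*(-1)) = 105*(6 + 5) = 105*11 = 1155)
N/33017 - 35737/6667 = 1155/33017 - 35737/6667 = -1172228144/220124339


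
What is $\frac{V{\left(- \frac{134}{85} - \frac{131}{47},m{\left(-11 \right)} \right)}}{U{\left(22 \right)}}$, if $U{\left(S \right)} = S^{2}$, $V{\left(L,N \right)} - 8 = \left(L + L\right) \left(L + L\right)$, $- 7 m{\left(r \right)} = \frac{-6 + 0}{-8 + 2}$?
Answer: $\frac{335829539}{1931163025} \approx 0.1739$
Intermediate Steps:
$m{\left(r \right)} = - \frac{1}{7}$ ($m{\left(r \right)} = - \frac{\left(-6 + 0\right) \frac{1}{-8 + 2}}{7} = - \frac{\left(-6\right) \frac{1}{-6}}{7} = - \frac{\left(-6\right) \left(- \frac{1}{6}\right)}{7} = \left(- \frac{1}{7}\right) 1 = - \frac{1}{7}$)
$V{\left(L,N \right)} = 8 + 4 L^{2}$ ($V{\left(L,N \right)} = 8 + \left(L + L\right) \left(L + L\right) = 8 + 2 L 2 L = 8 + 4 L^{2}$)
$\frac{V{\left(- \frac{134}{85} - \frac{131}{47},m{\left(-11 \right)} \right)}}{U{\left(22 \right)}} = \frac{8 + 4 \left(- \frac{134}{85} - \frac{131}{47}\right)^{2}}{22^{2}} = \frac{8 + 4 \left(\left(-134\right) \frac{1}{85} - \frac{131}{47}\right)^{2}}{484} = \left(8 + 4 \left(- \frac{134}{85} - \frac{131}{47}\right)^{2}\right) \frac{1}{484} = \left(8 + 4 \left(- \frac{17433}{3995}\right)^{2}\right) \frac{1}{484} = \left(8 + 4 \cdot \frac{303909489}{15960025}\right) \frac{1}{484} = \left(8 + \frac{1215637956}{15960025}\right) \frac{1}{484} = \frac{1343318156}{15960025} \cdot \frac{1}{484} = \frac{335829539}{1931163025}$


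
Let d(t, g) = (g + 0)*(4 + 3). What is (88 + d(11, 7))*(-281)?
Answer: -38497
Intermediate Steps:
d(t, g) = 7*g (d(t, g) = g*7 = 7*g)
(88 + d(11, 7))*(-281) = (88 + 7*7)*(-281) = (88 + 49)*(-281) = 137*(-281) = -38497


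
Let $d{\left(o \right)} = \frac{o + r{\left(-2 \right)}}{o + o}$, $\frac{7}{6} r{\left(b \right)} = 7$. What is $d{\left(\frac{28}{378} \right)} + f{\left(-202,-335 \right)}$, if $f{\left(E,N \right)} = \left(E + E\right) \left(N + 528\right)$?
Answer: $-77931$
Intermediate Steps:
$r{\left(b \right)} = 6$ ($r{\left(b \right)} = \frac{6}{7} \cdot 7 = 6$)
$f{\left(E,N \right)} = 2 E \left(528 + N\right)$
$d{\left(o \right)} = \frac{6 + o}{2 o}$ ($d{\left(o \right)} = \frac{o + 6}{o + o} = \frac{6 + o}{2 o}$)
$d{\left(\frac{28}{378} \right)} + f{\left(-202,-335 \right)} = \frac{6 + \frac{28}{378}}{2 \cdot \frac{28}{378}} + 2 \left(-202\right) \left(528 - 335\right) = \frac{6 + 28 \cdot \frac{1}{378}}{2 \cdot 28 \cdot \frac{1}{378}} + 2 \left(-202\right) 193 = \frac{6 + \frac{2}{27}}{2 \cdot \frac{2}{27}} - 77972 = \frac{1}{2} \cdot \frac{27}{2} \cdot \frac{164}{27} - 77972 = 41 - 77972 = -77931$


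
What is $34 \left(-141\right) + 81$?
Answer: $-4713$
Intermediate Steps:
$34 \left(-141\right) + 81 = -4794 + 81 = -4713$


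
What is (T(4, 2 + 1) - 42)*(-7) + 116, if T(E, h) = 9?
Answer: 347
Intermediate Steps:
(T(4, 2 + 1) - 42)*(-7) + 116 = (9 - 42)*(-7) + 116 = -33*(-7) + 116 = 231 + 116 = 347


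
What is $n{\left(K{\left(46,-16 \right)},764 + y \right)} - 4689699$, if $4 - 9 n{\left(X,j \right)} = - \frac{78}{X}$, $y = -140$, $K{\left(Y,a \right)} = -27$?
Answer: $- \frac{379865609}{81} \approx -4.6897 \cdot 10^{6}$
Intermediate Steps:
$n{\left(X,j \right)} = \frac{4}{9} + \frac{26}{3 X}$ ($n{\left(X,j \right)} = \frac{4}{9} - \frac{\left(-78\right) \frac{1}{X}}{9} = \frac{4}{9} + \frac{26}{3 X}$)
$n{\left(K{\left(46,-16 \right)},764 + y \right)} - 4689699 = \frac{2 \left(39 + 2 \left(-27\right)\right)}{9 \left(-27\right)} - 4689699 = \frac{2}{9} \left(- \frac{1}{27}\right) \left(39 - 54\right) - 4689699 = \frac{2}{9} \left(- \frac{1}{27}\right) \left(-15\right) - 4689699 = \frac{10}{81} - 4689699 = - \frac{379865609}{81}$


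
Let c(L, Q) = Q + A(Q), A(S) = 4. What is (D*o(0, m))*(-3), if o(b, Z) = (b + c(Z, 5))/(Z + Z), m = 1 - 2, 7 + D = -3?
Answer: -135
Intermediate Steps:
D = -10 (D = -7 - 3 = -10)
m = -1
c(L, Q) = 4 + Q (c(L, Q) = Q + 4 = 4 + Q)
o(b, Z) = (9 + b)/(2*Z) (o(b, Z) = (b + (4 + 5))/(Z + Z) = (b + 9)/((2*Z)) = (9 + b)*(1/(2*Z)) = (9 + b)/(2*Z))
(D*o(0, m))*(-3) = -5*(9 + 0)/(-1)*(-3) = -5*(-1)*9*(-3) = -10*(-9/2)*(-3) = 45*(-3) = -135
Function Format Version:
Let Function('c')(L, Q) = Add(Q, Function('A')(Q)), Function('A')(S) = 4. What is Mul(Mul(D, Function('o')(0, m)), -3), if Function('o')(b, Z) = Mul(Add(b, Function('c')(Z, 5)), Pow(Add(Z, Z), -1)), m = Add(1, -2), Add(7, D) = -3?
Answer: -135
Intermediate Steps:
D = -10 (D = Add(-7, -3) = -10)
m = -1
Function('c')(L, Q) = Add(4, Q) (Function('c')(L, Q) = Add(Q, 4) = Add(4, Q))
Function('o')(b, Z) = Mul(Rational(1, 2), Pow(Z, -1), Add(9, b)) (Function('o')(b, Z) = Mul(Add(b, Add(4, 5)), Pow(Add(Z, Z), -1)) = Mul(Add(b, 9), Pow(Mul(2, Z), -1)) = Mul(Add(9, b), Mul(Rational(1, 2), Pow(Z, -1))) = Mul(Rational(1, 2), Pow(Z, -1), Add(9, b)))
Mul(Mul(D, Function('o')(0, m)), -3) = Mul(Mul(-10, Mul(Rational(1, 2), Pow(-1, -1), Add(9, 0))), -3) = Mul(Mul(-10, Mul(Rational(1, 2), -1, 9)), -3) = Mul(Mul(-10, Rational(-9, 2)), -3) = Mul(45, -3) = -135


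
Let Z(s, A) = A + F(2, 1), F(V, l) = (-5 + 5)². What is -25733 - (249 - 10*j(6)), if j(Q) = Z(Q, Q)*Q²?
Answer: -23822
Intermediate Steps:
F(V, l) = 0 (F(V, l) = 0² = 0)
Z(s, A) = A (Z(s, A) = A + 0 = A)
j(Q) = Q³ (j(Q) = Q*Q² = Q³)
-25733 - (249 - 10*j(6)) = -25733 - (249 - 10*6³) = -25733 - (249 - 10*216) = -25733 - (249 - 2160) = -25733 - 1*(-1911) = -25733 + 1911 = -23822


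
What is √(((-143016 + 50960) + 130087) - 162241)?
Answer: I*√124210 ≈ 352.43*I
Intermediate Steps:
√(((-143016 + 50960) + 130087) - 162241) = √((-92056 + 130087) - 162241) = √(38031 - 162241) = √(-124210) = I*√124210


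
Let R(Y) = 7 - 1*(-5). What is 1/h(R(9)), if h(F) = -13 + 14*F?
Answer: 1/155 ≈ 0.0064516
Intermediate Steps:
R(Y) = 12 (R(Y) = 7 + 5 = 12)
1/h(R(9)) = 1/(-13 + 14*12) = 1/(-13 + 168) = 1/155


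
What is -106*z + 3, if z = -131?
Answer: 13889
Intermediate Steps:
-106*z + 3 = -106*(-131) + 3 = 13886 + 3 = 13889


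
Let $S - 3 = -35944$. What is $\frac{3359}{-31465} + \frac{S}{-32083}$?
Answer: $\frac{1023116768}{1009491595} \approx 1.0135$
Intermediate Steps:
$S = -35941$ ($S = 3 - 35944 = -35941$)
$\frac{3359}{-31465} + \frac{S}{-32083} = \frac{3359}{-31465} - \frac{35941}{-32083} = 3359 \left(- \frac{1}{31465}\right) - - \frac{35941}{32083} = - \frac{3359}{31465} + \frac{35941}{32083} = \frac{1023116768}{1009491595}$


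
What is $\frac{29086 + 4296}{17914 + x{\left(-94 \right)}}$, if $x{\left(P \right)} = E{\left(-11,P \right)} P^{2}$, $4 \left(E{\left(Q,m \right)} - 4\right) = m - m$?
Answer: $\frac{16691}{26629} \approx 0.6268$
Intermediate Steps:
$E{\left(Q,m \right)} = 4$ ($E{\left(Q,m \right)} = 4 + \frac{m - m}{4} = 4 + \frac{1}{4} \cdot 0 = 4 + 0 = 4$)
$x{\left(P \right)} = 4 P^{2}$
$\frac{29086 + 4296}{17914 + x{\left(-94 \right)}} = \frac{29086 + 4296}{17914 + 4 \left(-94\right)^{2}} = \frac{33382}{17914 + 4 \cdot 8836} = \frac{33382}{17914 + 35344} = \frac{33382}{53258} = 33382 \cdot \frac{1}{53258} = \frac{16691}{26629}$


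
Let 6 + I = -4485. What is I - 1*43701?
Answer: -48192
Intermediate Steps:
I = -4491 (I = -6 - 4485 = -4491)
I - 1*43701 = -4491 - 1*43701 = -4491 - 43701 = -48192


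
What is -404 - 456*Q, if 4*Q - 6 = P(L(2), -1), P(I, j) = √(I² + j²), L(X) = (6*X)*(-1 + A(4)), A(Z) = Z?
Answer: -1088 - 114*√1297 ≈ -5193.6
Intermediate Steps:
L(X) = 18*X (L(X) = (6*X)*(-1 + 4) = (6*X)*3 = 18*X)
Q = 3/2 + √1297/4 (Q = 3/2 + √((18*2)² + (-1)²)/4 = 3/2 + √(36² + 1)/4 = 3/2 + √(1296 + 1)/4 = 3/2 + √1297/4 ≈ 10.503)
-404 - 456*Q = -404 - 456*(3/2 + √1297/4) = -404 + (-684 - 114*√1297) = -1088 - 114*√1297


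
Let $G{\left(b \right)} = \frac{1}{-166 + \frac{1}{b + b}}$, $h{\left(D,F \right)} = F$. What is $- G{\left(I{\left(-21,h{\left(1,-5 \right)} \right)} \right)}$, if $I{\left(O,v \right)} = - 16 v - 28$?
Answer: $\frac{104}{17263} \approx 0.0060244$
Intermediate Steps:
$I{\left(O,v \right)} = -28 - 16 v$
$G{\left(b \right)} = \frac{1}{-166 + \frac{1}{2 b}}$
$- G{\left(I{\left(-21,h{\left(1,-5 \right)} \right)} \right)} = - \frac{\left(-2\right) \left(-28 - -80\right)}{-1 + 332 \left(-28 - -80\right)} = - \frac{\left(-2\right) \left(-28 + 80\right)}{-1 + 332 \left(-28 + 80\right)} = - \frac{\left(-2\right) 52}{-1 + 332 \cdot 52} = - \frac{\left(-2\right) 52}{-1 + 17264} = - \frac{\left(-2\right) 52}{17263} = \left(-1\right) \left(- \frac{104}{17263}\right) = \frac{104}{17263}$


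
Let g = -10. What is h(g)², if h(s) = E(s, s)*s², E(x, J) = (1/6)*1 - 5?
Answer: 2102500/9 ≈ 2.3361e+5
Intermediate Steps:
E(x, J) = -29/6 (E(x, J) = (1*(⅙))*1 - 5 = (⅙)*1 - 5 = ⅙ - 5 = -29/6)
h(s) = -29*s²/6
h(g)² = (-29/6*(-10)²)² = (-29/6*100)² = (-1450/3)² = 2102500/9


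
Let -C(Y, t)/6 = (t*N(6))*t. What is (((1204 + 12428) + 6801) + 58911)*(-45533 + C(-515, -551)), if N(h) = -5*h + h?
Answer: 3465191384784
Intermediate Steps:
N(h) = -4*h
C(Y, t) = 144*t**2 (C(Y, t) = -6*t*(-4*6)*t = -6*t*(-24)*t = -6*(-24*t)*t = -(-144)*t**2 = 144*t**2)
(((1204 + 12428) + 6801) + 58911)*(-45533 + C(-515, -551)) = (((1204 + 12428) + 6801) + 58911)*(-45533 + 144*(-551)**2) = ((13632 + 6801) + 58911)*(-45533 + 144*303601) = (20433 + 58911)*(-45533 + 43718544) = 79344*43673011 = 3465191384784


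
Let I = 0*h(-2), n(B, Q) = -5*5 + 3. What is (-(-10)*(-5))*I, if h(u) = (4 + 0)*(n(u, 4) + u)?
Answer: 0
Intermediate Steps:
n(B, Q) = -22 (n(B, Q) = -25 + 3 = -22)
h(u) = -88 + 4*u (h(u) = (4 + 0)*(-22 + u) = 4*(-22 + u) = -88 + 4*u)
I = 0 (I = 0*(-88 + 4*(-2)) = 0*(-88 - 8) = 0*(-96) = 0)
(-(-10)*(-5))*I = -(-10)*(-5)*0 = -10*5*0 = -50*0 = 0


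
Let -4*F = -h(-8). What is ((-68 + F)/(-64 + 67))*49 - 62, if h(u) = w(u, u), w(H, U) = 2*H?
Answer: -1238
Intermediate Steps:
h(u) = 2*u
F = -4 (F = -(-1)*2*(-8)/4 = -(-1)*(-16)/4 = -¼*16 = -4)
((-68 + F)/(-64 + 67))*49 - 62 = ((-68 - 4)/(-64 + 67))*49 - 62 = -72/3*49 - 62 = -72*⅓*49 - 62 = -24*49 - 62 = -1176 - 62 = -1238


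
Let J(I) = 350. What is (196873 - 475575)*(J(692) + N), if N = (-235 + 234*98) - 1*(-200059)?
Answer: -62180088412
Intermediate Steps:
N = 222756 (N = (-235 + 22932) + 200059 = 22697 + 200059 = 222756)
(196873 - 475575)*(J(692) + N) = (196873 - 475575)*(350 + 222756) = -278702*223106 = -62180088412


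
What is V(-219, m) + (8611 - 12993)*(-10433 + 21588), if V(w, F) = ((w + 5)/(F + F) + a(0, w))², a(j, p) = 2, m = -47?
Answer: -107978552489/2209 ≈ -4.8881e+7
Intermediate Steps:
V(w, F) = (2 + (5 + w)/(2*F))² (V(w, F) = ((w + 5)/(F + F) + 2)² = ((5 + w)/((2*F)) + 2)² = ((5 + w)*(1/(2*F)) + 2)² = ((5 + w)/(2*F) + 2)² = (2 + (5 + w)/(2*F))²)
V(-219, m) + (8611 - 12993)*(-10433 + 21588) = (¼)*(5 - 219 + 4*(-47))²/(-47)² + (8611 - 12993)*(-10433 + 21588) = (¼)*(1/2209)*(5 - 219 - 188)² - 4382*11155 = (¼)*(1/2209)*(-402)² - 48881210 = (¼)*(1/2209)*161604 - 48881210 = 40401/2209 - 48881210 = -107978552489/2209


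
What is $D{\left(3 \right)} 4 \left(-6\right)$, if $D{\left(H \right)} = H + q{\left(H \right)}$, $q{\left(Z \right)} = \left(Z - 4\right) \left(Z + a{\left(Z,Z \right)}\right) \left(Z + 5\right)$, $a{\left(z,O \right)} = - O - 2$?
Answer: $-456$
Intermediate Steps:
$a{\left(z,O \right)} = -2 - O$
$q{\left(Z \right)} = \left(5 + Z\right) \left(8 - 2 Z\right)$ ($q{\left(Z \right)} = \left(Z - 4\right) \left(Z - \left(2 + Z\right)\right) \left(Z + 5\right) = \left(-4 + Z\right) \left(-2\right) \left(5 + Z\right) = \left(8 - 2 Z\right) \left(5 + Z\right) = \left(5 + Z\right) \left(8 - 2 Z\right)$)
$D{\left(H \right)} = 40 - H - 2 H^{2}$ ($D{\left(H \right)} = H - \left(-40 + 2 H + 2 H^{2}\right) = 40 - H - 2 H^{2}$)
$D{\left(3 \right)} 4 \left(-6\right) = \left(40 - 3 - 2 \cdot 3^{2}\right) 4 \left(-6\right) = \left(40 - 3 - 18\right) 4 \left(-6\right) = 19 \cdot 4 \left(-6\right) = 76 \left(-6\right) = -456$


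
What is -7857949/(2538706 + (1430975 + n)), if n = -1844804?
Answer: -7857949/2124877 ≈ -3.6981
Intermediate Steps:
-7857949/(2538706 + (1430975 + n)) = -7857949/(2538706 + (1430975 - 1844804)) = -7857949/(2538706 - 413829) = -7857949/2124877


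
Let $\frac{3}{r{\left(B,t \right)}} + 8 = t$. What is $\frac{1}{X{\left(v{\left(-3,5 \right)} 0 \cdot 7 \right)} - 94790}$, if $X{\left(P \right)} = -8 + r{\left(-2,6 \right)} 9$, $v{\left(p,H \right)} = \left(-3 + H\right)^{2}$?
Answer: $- \frac{2}{189623} \approx -1.0547 \cdot 10^{-5}$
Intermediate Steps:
$r{\left(B,t \right)} = \frac{3}{-8 + t}$
$X{\left(P \right)} = - \frac{43}{2}$ ($X{\left(P \right)} = -8 + \frac{3}{-8 + 6} \cdot 9 = -8 + \frac{3}{-2} \cdot 9 = -8 + 3 \left(- \frac{1}{2}\right) 9 = -8 - \frac{27}{2} = - \frac{43}{2}$)
$\frac{1}{X{\left(v{\left(-3,5 \right)} 0 \cdot 7 \right)} - 94790} = \frac{1}{- \frac{43}{2} - 94790} = \frac{1}{- \frac{189623}{2}} = - \frac{2}{189623}$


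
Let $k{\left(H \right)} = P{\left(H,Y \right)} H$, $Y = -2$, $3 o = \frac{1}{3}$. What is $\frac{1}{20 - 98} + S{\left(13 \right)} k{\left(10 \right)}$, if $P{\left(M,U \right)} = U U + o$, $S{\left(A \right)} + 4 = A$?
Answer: $\frac{28859}{78} \approx 369.99$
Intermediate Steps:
$o = \frac{1}{9}$ ($o = \frac{1}{3 \cdot 3} = \frac{1}{3} \cdot \frac{1}{3} = \frac{1}{9} \approx 0.11111$)
$S{\left(A \right)} = -4 + A$
$P{\left(M,U \right)} = \frac{1}{9} + U^{2}$ ($P{\left(M,U \right)} = U U + \frac{1}{9} = U^{2} + \frac{1}{9} = \frac{1}{9} + U^{2}$)
$k{\left(H \right)} = \frac{37 H}{9}$ ($k{\left(H \right)} = \left(\frac{1}{9} + \left(-2\right)^{2}\right) H = \left(\frac{1}{9} + 4\right) H = \frac{37 H}{9}$)
$\frac{1}{20 - 98} + S{\left(13 \right)} k{\left(10 \right)} = \frac{1}{20 - 98} + \left(-4 + 13\right) \frac{37}{9} \cdot 10 = \frac{1}{-78} + 9 \cdot \frac{370}{9} = - \frac{1}{78} + 370 = \frac{28859}{78}$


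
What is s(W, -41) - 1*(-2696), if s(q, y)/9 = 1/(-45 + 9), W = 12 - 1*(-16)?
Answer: 10783/4 ≈ 2695.8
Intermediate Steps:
W = 28 (W = 12 + 16 = 28)
s(q, y) = -¼ (s(q, y) = 9/(-45 + 9) = 9/(-36) = 9*(-1/36) = -¼)
s(W, -41) - 1*(-2696) = -¼ - 1*(-2696) = -¼ + 2696 = 10783/4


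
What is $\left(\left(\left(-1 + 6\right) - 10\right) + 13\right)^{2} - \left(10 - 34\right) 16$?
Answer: $448$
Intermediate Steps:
$\left(\left(\left(-1 + 6\right) - 10\right) + 13\right)^{2} - \left(10 - 34\right) 16 = \left(\left(5 - 10\right) + 13\right)^{2} - \left(-24\right) 16 = \left(-5 + 13\right)^{2} - -384 = 8^{2} + 384 = 64 + 384 = 448$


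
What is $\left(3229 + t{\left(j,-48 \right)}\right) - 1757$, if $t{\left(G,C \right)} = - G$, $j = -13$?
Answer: $1485$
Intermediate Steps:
$\left(3229 + t{\left(j,-48 \right)}\right) - 1757 = \left(3229 - -13\right) - 1757 = \left(3229 + 13\right) - 1757 = 3242 - 1757 = 1485$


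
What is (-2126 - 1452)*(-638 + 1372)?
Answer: -2626252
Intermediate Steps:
(-2126 - 1452)*(-638 + 1372) = -3578*734 = -2626252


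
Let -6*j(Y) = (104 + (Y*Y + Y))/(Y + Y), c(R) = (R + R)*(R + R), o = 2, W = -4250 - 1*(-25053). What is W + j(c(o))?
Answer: 499225/24 ≈ 20801.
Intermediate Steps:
W = 20803 (W = -4250 + 25053 = 20803)
c(R) = 4*R**2 (c(R) = (2*R)*(2*R) = 4*R**2)
j(Y) = -(104 + Y + Y**2)/(12*Y) (j(Y) = -(104 + (Y*Y + Y))/(6*(Y + Y)) = -(104 + (Y**2 + Y))/(6*(2*Y)) = -(104 + (Y + Y**2))*1/(2*Y)/6 = -(104 + Y + Y**2)*1/(2*Y)/6 = -(104 + Y + Y**2)/(12*Y))
W + j(c(o)) = 20803 + (-104 - 4*2**2*(1 + 4*2**2))/(12*((4*2**2))) = 20803 + (-104 - 4*4*(1 + 4*4))/(12*((4*4))) = 20803 + (1/12)*(-104 - 1*16*(1 + 16))/16 = 20803 + (1/12)*(1/16)*(-104 - 1*16*17) = 20803 + (1/12)*(1/16)*(-104 - 272) = 20803 + (1/12)*(1/16)*(-376) = 20803 - 47/24 = 499225/24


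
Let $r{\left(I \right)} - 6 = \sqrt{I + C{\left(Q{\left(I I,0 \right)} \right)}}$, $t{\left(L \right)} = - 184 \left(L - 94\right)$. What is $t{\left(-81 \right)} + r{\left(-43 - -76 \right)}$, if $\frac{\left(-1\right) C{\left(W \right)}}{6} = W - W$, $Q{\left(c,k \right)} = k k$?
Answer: $32206 + \sqrt{33} \approx 32212.0$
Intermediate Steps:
$t{\left(L \right)} = 17296 - 184 L$ ($t{\left(L \right)} = - 184 \left(-94 + L\right) = 17296 - 184 L$)
$Q{\left(c,k \right)} = k^{2}$
$C{\left(W \right)} = 0$ ($C{\left(W \right)} = - 6 \left(W - W\right) = \left(-6\right) 0 = 0$)
$r{\left(I \right)} = 6 + \sqrt{I}$ ($r{\left(I \right)} = 6 + \sqrt{I + 0} = 6 + \sqrt{I}$)
$t{\left(-81 \right)} + r{\left(-43 - -76 \right)} = \left(17296 - -14904\right) + \left(6 + \sqrt{-43 - -76}\right) = \left(17296 + 14904\right) + \left(6 + \sqrt{-43 + 76}\right) = 32200 + \left(6 + \sqrt{33}\right) = 32206 + \sqrt{33}$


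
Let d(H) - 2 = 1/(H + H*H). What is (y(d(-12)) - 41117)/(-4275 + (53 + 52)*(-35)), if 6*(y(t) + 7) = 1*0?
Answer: 6854/1325 ≈ 5.1728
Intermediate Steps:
d(H) = 2 + 1/(H + H²) (d(H) = 2 + 1/(H + H*H) = 2 + 1/(H + H²))
y(t) = -7 (y(t) = -7 + (1*0)/6 = -7 + (⅙)*0 = -7 + 0 = -7)
(y(d(-12)) - 41117)/(-4275 + (53 + 52)*(-35)) = (-7 - 41117)/(-4275 + (53 + 52)*(-35)) = -41124/(-4275 + 105*(-35)) = -41124/(-4275 - 3675) = -41124/(-7950) = -41124*(-1/7950) = 6854/1325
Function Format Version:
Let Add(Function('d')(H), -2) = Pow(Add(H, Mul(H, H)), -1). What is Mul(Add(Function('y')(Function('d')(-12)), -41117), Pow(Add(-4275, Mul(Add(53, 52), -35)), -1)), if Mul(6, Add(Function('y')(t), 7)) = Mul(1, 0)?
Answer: Rational(6854, 1325) ≈ 5.1728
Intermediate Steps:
Function('d')(H) = Add(2, Pow(Add(H, Pow(H, 2)), -1)) (Function('d')(H) = Add(2, Pow(Add(H, Mul(H, H)), -1)) = Add(2, Pow(Add(H, Pow(H, 2)), -1)))
Function('y')(t) = -7 (Function('y')(t) = Add(-7, Mul(Rational(1, 6), Mul(1, 0))) = Add(-7, Mul(Rational(1, 6), 0)) = Add(-7, 0) = -7)
Mul(Add(Function('y')(Function('d')(-12)), -41117), Pow(Add(-4275, Mul(Add(53, 52), -35)), -1)) = Mul(Add(-7, -41117), Pow(Add(-4275, Mul(Add(53, 52), -35)), -1)) = Mul(-41124, Pow(Add(-4275, Mul(105, -35)), -1)) = Mul(-41124, Pow(Add(-4275, -3675), -1)) = Mul(-41124, Pow(-7950, -1)) = Mul(-41124, Rational(-1, 7950)) = Rational(6854, 1325)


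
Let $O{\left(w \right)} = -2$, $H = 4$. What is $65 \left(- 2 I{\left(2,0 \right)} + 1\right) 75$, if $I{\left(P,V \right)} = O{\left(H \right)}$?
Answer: $24375$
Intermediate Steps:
$I{\left(P,V \right)} = -2$
$65 \left(- 2 I{\left(2,0 \right)} + 1\right) 75 = 65 \left(\left(-2\right) \left(-2\right) + 1\right) 75 = 65 \left(4 + 1\right) 75 = 65 \cdot 5 \cdot 75 = 325 \cdot 75 = 24375$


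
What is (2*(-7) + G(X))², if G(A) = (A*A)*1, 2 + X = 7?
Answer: 121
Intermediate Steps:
X = 5 (X = -2 + 7 = 5)
G(A) = A² (G(A) = A²*1 = A²)
(2*(-7) + G(X))² = (2*(-7) + 5²)² = (-14 + 25)² = 11² = 121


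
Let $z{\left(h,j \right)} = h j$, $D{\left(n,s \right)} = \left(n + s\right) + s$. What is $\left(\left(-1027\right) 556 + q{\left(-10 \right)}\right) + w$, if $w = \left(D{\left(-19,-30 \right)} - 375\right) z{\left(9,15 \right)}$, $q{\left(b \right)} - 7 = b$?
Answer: $-632305$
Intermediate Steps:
$D{\left(n,s \right)} = n + 2 s$
$q{\left(b \right)} = 7 + b$
$w = -61290$ ($w = \left(\left(-19 + 2 \left(-30\right)\right) - 375\right) 9 \cdot 15 = \left(\left(-19 - 60\right) - 375\right) 135 = \left(-79 - 375\right) 135 = \left(-454\right) 135 = -61290$)
$\left(\left(-1027\right) 556 + q{\left(-10 \right)}\right) + w = \left(\left(-1027\right) 556 + \left(7 - 10\right)\right) - 61290 = \left(-571012 - 3\right) - 61290 = -571015 - 61290 = -632305$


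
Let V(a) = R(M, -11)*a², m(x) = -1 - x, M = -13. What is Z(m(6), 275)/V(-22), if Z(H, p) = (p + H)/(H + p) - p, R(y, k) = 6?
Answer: -137/1452 ≈ -0.094353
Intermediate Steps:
Z(H, p) = 1 - p (Z(H, p) = (H + p)/(H + p) - p = 1 - p)
V(a) = 6*a²
Z(m(6), 275)/V(-22) = (1 - 1*275)/((6*(-22)²)) = (1 - 275)/((6*484)) = -274/2904 = -274*1/2904 = -137/1452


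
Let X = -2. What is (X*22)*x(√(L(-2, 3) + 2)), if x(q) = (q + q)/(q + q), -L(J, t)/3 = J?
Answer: -44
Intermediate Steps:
L(J, t) = -3*J
x(q) = 1 (x(q) = (2*q)/((2*q)) = (2*q)*(1/(2*q)) = 1)
(X*22)*x(√(L(-2, 3) + 2)) = -2*22*1 = -44*1 = -44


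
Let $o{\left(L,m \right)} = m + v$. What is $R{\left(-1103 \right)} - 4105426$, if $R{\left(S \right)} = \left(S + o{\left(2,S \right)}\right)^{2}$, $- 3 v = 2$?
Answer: $\frac{6875566}{9} \approx 7.6395 \cdot 10^{5}$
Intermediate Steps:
$v = - \frac{2}{3}$ ($v = \left(- \frac{1}{3}\right) 2 = - \frac{2}{3} \approx -0.66667$)
$o{\left(L,m \right)} = - \frac{2}{3} + m$ ($o{\left(L,m \right)} = m - \frac{2}{3} = - \frac{2}{3} + m$)
$R{\left(S \right)} = \left(- \frac{2}{3} + 2 S\right)^{2}$ ($R{\left(S \right)} = \left(S + \left(- \frac{2}{3} + S\right)\right)^{2} = \left(- \frac{2}{3} + 2 S\right)^{2}$)
$R{\left(-1103 \right)} - 4105426 = \frac{4 \left(-1 + 3 \left(-1103\right)\right)^{2}}{9} - 4105426 = \frac{4 \left(-1 - 3309\right)^{2}}{9} - 4105426 = \frac{4 \left(-3310\right)^{2}}{9} - 4105426 = \frac{4}{9} \cdot 10956100 - 4105426 = \frac{43824400}{9} - 4105426 = \frac{6875566}{9}$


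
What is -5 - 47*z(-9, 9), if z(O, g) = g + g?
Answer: -851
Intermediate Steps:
z(O, g) = 2*g
-5 - 47*z(-9, 9) = -5 - 94*9 = -5 - 47*18 = -5 - 846 = -851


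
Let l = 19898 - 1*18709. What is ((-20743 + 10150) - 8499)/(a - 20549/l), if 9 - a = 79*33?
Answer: 22700388/3109571 ≈ 7.3002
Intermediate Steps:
l = 1189 (l = 19898 - 18709 = 1189)
a = -2598 (a = 9 - 79*33 = 9 - 1*2607 = 9 - 2607 = -2598)
((-20743 + 10150) - 8499)/(a - 20549/l) = ((-20743 + 10150) - 8499)/(-2598 - 20549/1189) = (-10593 - 8499)/(-2598 - 20549*1/1189) = -19092/(-2598 - 20549/1189) = -19092/(-3109571/1189) = -19092*(-1189/3109571) = 22700388/3109571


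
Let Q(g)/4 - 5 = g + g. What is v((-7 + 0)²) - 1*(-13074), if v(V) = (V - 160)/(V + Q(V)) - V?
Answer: 6004414/461 ≈ 13025.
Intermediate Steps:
Q(g) = 20 + 8*g (Q(g) = 20 + 4*(g + g) = 20 + 4*(2*g) = 20 + 8*g)
v(V) = -V + (-160 + V)/(20 + 9*V) (v(V) = (V - 160)/(V + (20 + 8*V)) - V = (-160 + V)/(20 + 9*V) - V = -V + (-160 + V)/(20 + 9*V))
v((-7 + 0)²) - 1*(-13074) = (-160 - 19*(-7 + 0)² - 9*(-7 + 0)⁴)/(20 + 9*(-7 + 0)²) - 1*(-13074) = (-160 - 19*(-7)² - 9*((-7)²)²)/(20 + 9*(-7)²) + 13074 = (-160 - 19*49 - 9*49²)/(20 + 9*49) + 13074 = (-160 - 931 - 9*2401)/(20 + 441) + 13074 = (-160 - 931 - 21609)/461 + 13074 = (1/461)*(-22700) + 13074 = -22700/461 + 13074 = 6004414/461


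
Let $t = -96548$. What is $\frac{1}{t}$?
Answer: $- \frac{1}{96548} \approx -1.0358 \cdot 10^{-5}$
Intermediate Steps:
$\frac{1}{t} = \frac{1}{-96548} = - \frac{1}{96548}$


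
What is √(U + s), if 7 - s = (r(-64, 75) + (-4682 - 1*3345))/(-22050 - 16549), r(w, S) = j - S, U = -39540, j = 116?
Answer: 17*I*√115043/29 ≈ 198.83*I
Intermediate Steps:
r(w, S) = 116 - S
s = 197/29 (s = 7 - ((116 - 1*75) + (-4682 - 1*3345))/(-22050 - 16549) = 7 - ((116 - 75) + (-4682 - 3345))/(-38599) = 7 - (41 - 8027)*(-1)/38599 = 7 - (-7986)*(-1)/38599 = 7 - 1*6/29 = 7 - 6/29 = 197/29 ≈ 6.7931)
√(U + s) = √(-39540 + 197/29) = √(-1146463/29) = 17*I*√115043/29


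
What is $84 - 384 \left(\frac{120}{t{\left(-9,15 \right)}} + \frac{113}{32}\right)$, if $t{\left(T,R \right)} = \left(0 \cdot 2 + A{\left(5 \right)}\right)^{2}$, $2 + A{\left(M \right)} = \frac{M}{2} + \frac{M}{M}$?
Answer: $-21752$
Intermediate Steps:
$A{\left(M \right)} = -1 + \frac{M}{2}$ ($A{\left(M \right)} = -2 + \left(\frac{M}{2} + \frac{M}{M}\right) = -2 + \left(M \frac{1}{2} + 1\right) = -2 + \left(\frac{M}{2} + 1\right) = -2 + \left(1 + \frac{M}{2}\right) = -1 + \frac{M}{2}$)
$t{\left(T,R \right)} = \frac{9}{4}$ ($t{\left(T,R \right)} = \left(0 \cdot 2 + \left(-1 + \frac{1}{2} \cdot 5\right)\right)^{2} = \left(0 + \left(-1 + \frac{5}{2}\right)\right)^{2} = \left(0 + \frac{3}{2}\right)^{2} = \left(\frac{3}{2}\right)^{2} = \frac{9}{4}$)
$84 - 384 \left(\frac{120}{t{\left(-9,15 \right)}} + \frac{113}{32}\right) = 84 - 384 \left(\frac{120}{\frac{9}{4}} + \frac{113}{32}\right) = 84 - 384 \left(120 \cdot \frac{4}{9} + 113 \cdot \frac{1}{32}\right) = 84 - 384 \left(\frac{160}{3} + \frac{113}{32}\right) = 84 - 21836 = -21752$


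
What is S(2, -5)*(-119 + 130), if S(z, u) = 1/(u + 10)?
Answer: 11/5 ≈ 2.2000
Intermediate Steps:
S(z, u) = 1/(10 + u)
S(2, -5)*(-119 + 130) = (-119 + 130)/(10 - 5) = 11/5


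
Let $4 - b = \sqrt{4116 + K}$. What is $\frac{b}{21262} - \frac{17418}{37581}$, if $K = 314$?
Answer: $- \frac{61698532}{133174537} - \frac{\sqrt{4430}}{21262} \approx -0.46642$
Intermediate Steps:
$b = 4 - \sqrt{4430}$ ($b = 4 - \sqrt{4116 + 314} = 4 - \sqrt{4430} \approx -62.558$)
$\frac{b}{21262} - \frac{17418}{37581} = \frac{4 - \sqrt{4430}}{21262} - \frac{17418}{37581} = \left(4 - \sqrt{4430}\right) \frac{1}{21262} - \frac{5806}{12527} = \left(\frac{2}{10631} - \frac{\sqrt{4430}}{21262}\right) - \frac{5806}{12527} = - \frac{61698532}{133174537} - \frac{\sqrt{4430}}{21262}$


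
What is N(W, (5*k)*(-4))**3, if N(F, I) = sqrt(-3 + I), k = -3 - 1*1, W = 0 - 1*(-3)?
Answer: 77*sqrt(77) ≈ 675.67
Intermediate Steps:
W = 3 (W = 0 + 3 = 3)
k = -4 (k = -3 - 1 = -4)
N(W, (5*k)*(-4))**3 = (sqrt(-3 + (5*(-4))*(-4)))**3 = (sqrt(-3 - 20*(-4)))**3 = (sqrt(-3 + 80))**3 = (sqrt(77))**3 = 77*sqrt(77)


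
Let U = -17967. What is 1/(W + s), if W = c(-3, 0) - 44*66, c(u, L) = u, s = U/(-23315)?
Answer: -23315/67758738 ≈ -0.00034409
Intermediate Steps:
s = 17967/23315 (s = -17967/(-23315) = -17967*(-1/23315) = 17967/23315 ≈ 0.77062)
W = -2907 (W = -3 - 44*66 = -3 - 2904 = -2907)
1/(W + s) = 1/(-2907 + 17967/23315) = 1/(-67758738/23315) = -23315/67758738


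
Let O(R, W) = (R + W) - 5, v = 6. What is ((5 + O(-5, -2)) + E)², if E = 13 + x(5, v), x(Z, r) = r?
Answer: 144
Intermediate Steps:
O(R, W) = -5 + R + W
E = 19 (E = 13 + 6 = 19)
((5 + O(-5, -2)) + E)² = ((5 + (-5 - 5 - 2)) + 19)² = ((5 - 12) + 19)² = (-7 + 19)² = 12² = 144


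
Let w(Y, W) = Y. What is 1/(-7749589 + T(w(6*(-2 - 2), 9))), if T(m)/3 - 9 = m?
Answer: -1/7749634 ≈ -1.2904e-7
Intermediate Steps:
T(m) = 27 + 3*m
1/(-7749589 + T(w(6*(-2 - 2), 9))) = 1/(-7749589 + (27 + 3*(6*(-2 - 2)))) = 1/(-7749589 + (27 + 3*(6*(-4)))) = 1/(-7749589 + (27 + 3*(-24))) = 1/(-7749589 + (27 - 72)) = 1/(-7749589 - 45) = 1/(-7749634) = -1/7749634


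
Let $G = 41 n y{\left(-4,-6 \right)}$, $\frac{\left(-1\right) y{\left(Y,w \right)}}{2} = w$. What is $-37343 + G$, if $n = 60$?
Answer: $-7823$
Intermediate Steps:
$y{\left(Y,w \right)} = - 2 w$
$G = 29520$ ($G = 41 \cdot 60 \left(\left(-2\right) \left(-6\right)\right) = 2460 \cdot 12 = 29520$)
$-37343 + G = -37343 + 29520 = -7823$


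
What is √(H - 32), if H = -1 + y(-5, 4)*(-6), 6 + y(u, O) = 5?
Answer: 3*I*√3 ≈ 5.1962*I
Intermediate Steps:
y(u, O) = -1 (y(u, O) = -6 + 5 = -1)
H = 5 (H = -1 - 1*(-6) = -1 + 6 = 5)
√(H - 32) = √(5 - 32) = √(-27) = 3*I*√3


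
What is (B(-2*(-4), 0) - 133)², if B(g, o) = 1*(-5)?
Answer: 19044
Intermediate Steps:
B(g, o) = -5
(B(-2*(-4), 0) - 133)² = (-5 - 133)² = (-138)² = 19044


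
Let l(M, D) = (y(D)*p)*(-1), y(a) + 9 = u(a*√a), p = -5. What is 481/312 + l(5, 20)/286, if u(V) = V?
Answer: 4751/3432 + 100*√5/143 ≈ 2.9480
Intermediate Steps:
y(a) = -9 + a^(3/2) (y(a) = -9 + a*√a = -9 + a^(3/2))
l(M, D) = -45 + 5*D^(3/2) (l(M, D) = ((-9 + D^(3/2))*(-5))*(-1) = (45 - 5*D^(3/2))*(-1) = -45 + 5*D^(3/2))
481/312 + l(5, 20)/286 = 481/312 + (-45 + 5*20^(3/2))/286 = 481*(1/312) + (-45 + 5*(40*√5))*(1/286) = 37/24 + (-45 + 200*√5)*(1/286) = 37/24 + (-45/286 + 100*√5/143) = 4751/3432 + 100*√5/143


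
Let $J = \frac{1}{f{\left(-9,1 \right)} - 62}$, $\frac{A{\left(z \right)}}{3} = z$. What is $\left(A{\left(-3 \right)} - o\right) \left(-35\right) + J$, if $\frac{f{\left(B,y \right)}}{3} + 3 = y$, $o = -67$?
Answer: $- \frac{138041}{68} \approx -2030.0$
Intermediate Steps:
$A{\left(z \right)} = 3 z$
$f{\left(B,y \right)} = -9 + 3 y$
$J = - \frac{1}{68}$ ($J = \frac{1}{\left(-9 + 3 \cdot 1\right) - 62} = \frac{1}{\left(-9 + 3\right) - 62} = \frac{1}{-6 - 62} = \frac{1}{-68} = - \frac{1}{68} \approx -0.014706$)
$\left(A{\left(-3 \right)} - o\right) \left(-35\right) + J = \left(3 \left(-3\right) - -67\right) \left(-35\right) - \frac{1}{68} = \left(-9 + 67\right) \left(-35\right) - \frac{1}{68} = 58 \left(-35\right) - \frac{1}{68} = -2030 - \frac{1}{68} = - \frac{138041}{68}$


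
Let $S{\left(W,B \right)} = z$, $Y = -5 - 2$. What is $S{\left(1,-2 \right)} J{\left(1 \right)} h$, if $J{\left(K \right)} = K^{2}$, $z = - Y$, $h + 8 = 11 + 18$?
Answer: $147$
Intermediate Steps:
$Y = -7$ ($Y = -5 - 2 = -7$)
$h = 21$ ($h = -8 + \left(11 + 18\right) = -8 + 29 = 21$)
$z = 7$ ($z = \left(-1\right) \left(-7\right) = 7$)
$S{\left(W,B \right)} = 7$
$S{\left(1,-2 \right)} J{\left(1 \right)} h = 7 \cdot 1^{2} \cdot 21 = 7 \cdot 1 \cdot 21 = 7 \cdot 21 = 147$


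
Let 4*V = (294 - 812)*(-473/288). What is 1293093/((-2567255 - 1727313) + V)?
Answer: -744821568/2473548661 ≈ -0.30111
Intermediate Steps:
V = 122507/576 (V = ((294 - 812)*(-473/288))/4 = (-(-245014)/288)/4 = (-518*(-473/288))/4 = (¼)*(122507/144) = 122507/576 ≈ 212.69)
1293093/((-2567255 - 1727313) + V) = 1293093/((-2567255 - 1727313) + 122507/576) = 1293093/(-4294568 + 122507/576) = 1293093/(-2473548661/576) = 1293093*(-576/2473548661) = -744821568/2473548661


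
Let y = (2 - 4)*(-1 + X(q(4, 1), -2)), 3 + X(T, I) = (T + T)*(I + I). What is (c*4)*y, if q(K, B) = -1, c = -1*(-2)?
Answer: -64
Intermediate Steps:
c = 2
X(T, I) = -3 + 4*I*T (X(T, I) = -3 + (T + T)*(I + I) = -3 + (2*T)*(2*I) = -3 + 4*I*T)
y = -8 (y = (2 - 4)*(-1 + (-3 + 4*(-2)*(-1))) = -2*(-1 + (-3 + 8)) = -2*(-1 + 5) = -2*4 = -8)
(c*4)*y = (2*4)*(-8) = 8*(-8) = -64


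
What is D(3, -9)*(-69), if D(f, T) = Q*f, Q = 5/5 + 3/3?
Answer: -414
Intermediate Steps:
Q = 2 (Q = 5*(⅕) + 3*(⅓) = 1 + 1 = 2)
D(f, T) = 2*f
D(3, -9)*(-69) = (2*3)*(-69) = 6*(-69) = -414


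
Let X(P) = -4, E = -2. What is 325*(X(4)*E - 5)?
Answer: 975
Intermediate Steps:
325*(X(4)*E - 5) = 325*(-4*(-2) - 5) = 325*(8 - 5) = 325*3 = 975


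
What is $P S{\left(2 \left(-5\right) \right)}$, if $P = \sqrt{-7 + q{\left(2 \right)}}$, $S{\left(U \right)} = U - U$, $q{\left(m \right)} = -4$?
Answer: $0$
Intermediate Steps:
$S{\left(U \right)} = 0$
$P = i \sqrt{11}$ ($P = \sqrt{-7 - 4} = \sqrt{-11} = i \sqrt{11} \approx 3.3166 i$)
$P S{\left(2 \left(-5\right) \right)} = i \sqrt{11} \cdot 0 = 0$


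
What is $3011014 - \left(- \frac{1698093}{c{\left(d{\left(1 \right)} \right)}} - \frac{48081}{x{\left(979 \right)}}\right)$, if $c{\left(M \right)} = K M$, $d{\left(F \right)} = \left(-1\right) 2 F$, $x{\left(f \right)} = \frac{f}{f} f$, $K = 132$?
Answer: $\frac{23532269537}{7832} \approx 3.0046 \cdot 10^{6}$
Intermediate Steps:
$x{\left(f \right)} = f$ ($x{\left(f \right)} = 1 f = f$)
$d{\left(F \right)} = - 2 F$
$c{\left(M \right)} = 132 M$
$3011014 - \left(- \frac{1698093}{c{\left(d{\left(1 \right)} \right)}} - \frac{48081}{x{\left(979 \right)}}\right) = 3011014 - \left(- \frac{1698093}{132 \left(\left(-2\right) 1\right)} - \frac{48081}{979}\right) = 3011014 - \left(- \frac{1698093}{132 \left(-2\right)} - \frac{4371}{89}\right) = 3011014 - \left(- \frac{1698093}{-264} - \frac{4371}{89}\right) = 3011014 - \left(\left(-1698093\right) \left(- \frac{1}{264}\right) - \frac{4371}{89}\right) = 3011014 - \left(\frac{566031}{88} - \frac{4371}{89}\right) = 3011014 - \frac{49992111}{7832} = \frac{23532269537}{7832}$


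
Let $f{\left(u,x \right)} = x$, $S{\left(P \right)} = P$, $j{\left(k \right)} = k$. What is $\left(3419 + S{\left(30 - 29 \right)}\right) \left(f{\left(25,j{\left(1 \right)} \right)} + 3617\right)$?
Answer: $12373560$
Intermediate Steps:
$\left(3419 + S{\left(30 - 29 \right)}\right) \left(f{\left(25,j{\left(1 \right)} \right)} + 3617\right) = \left(3419 + \left(30 - 29\right)\right) \left(1 + 3617\right) = \left(3419 + 1\right) 3618 = 3420 \cdot 3618 = 12373560$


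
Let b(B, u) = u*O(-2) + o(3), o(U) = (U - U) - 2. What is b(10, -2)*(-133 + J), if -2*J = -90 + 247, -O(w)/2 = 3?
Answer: -2115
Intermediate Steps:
o(U) = -2 (o(U) = 0 - 2 = -2)
O(w) = -6 (O(w) = -2*3 = -6)
J = -157/2 (J = -(-90 + 247)/2 = -1/2*157 = -157/2 ≈ -78.500)
b(B, u) = -2 - 6*u (b(B, u) = u*(-6) - 2 = -6*u - 2 = -2 - 6*u)
b(10, -2)*(-133 + J) = (-2 - 6*(-2))*(-133 - 157/2) = (-2 + 12)*(-423/2) = 10*(-423/2) = -2115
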